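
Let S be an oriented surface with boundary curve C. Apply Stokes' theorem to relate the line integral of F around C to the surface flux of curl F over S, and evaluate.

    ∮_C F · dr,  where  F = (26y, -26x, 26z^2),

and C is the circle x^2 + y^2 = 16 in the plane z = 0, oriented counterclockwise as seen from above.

Let S be the flat disk x^2 + y^2 ≤ 16 in the plane z = 0, with upward unit normal n̂ = ẑ. By Stokes' theorem,

    ∮_C F · dr = ∬_S (∇ × F) · n̂ dS = ∬_D (curl F)_z dA,

where D is the disk x^2 + y^2 ≤ 16.

Compute the curl of F = (26y, -26x, 26z^2):
    (∇ × F)_x = ∂F_z/∂y - ∂F_y/∂z = 0,
    (∇ × F)_y = ∂F_x/∂z - ∂F_z/∂x = 0,
    (∇ × F)_z = ∂F_y/∂x - ∂F_x/∂y = -52.

On z = 0, (curl F)_z = -52.

Convert to polar (x = r cos θ, y = r sin θ, dA = r dr dθ); the integrand becomes -52, so

    ∬_D (curl F)_z dA = ∫_0^{2π} ∫_0^{4} (-52) · r dr dθ.

Inner (r from 0 to 4): -416.
Outer (θ from 0 to 2π): -832π.

Therefore ∮_C F · dr = -832π.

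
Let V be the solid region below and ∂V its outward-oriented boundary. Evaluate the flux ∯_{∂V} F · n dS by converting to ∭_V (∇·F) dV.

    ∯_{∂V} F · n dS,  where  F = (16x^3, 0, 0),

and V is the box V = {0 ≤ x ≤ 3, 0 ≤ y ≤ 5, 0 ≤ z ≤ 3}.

By the divergence theorem,

    ∯_{∂V} F · n dS = ∭_V (∇ · F) dV.

Compute the divergence:
    ∇ · F = ∂F_x/∂x + ∂F_y/∂y + ∂F_z/∂z = 48x^2 + 0 + 0 = 48x^2.

V is a rectangular box, so dV = dx dy dz with 0 ≤ x ≤ 3, 0 ≤ y ≤ 5, 0 ≤ z ≤ 3.

Integrate (48x^2) over V as an iterated integral:

    ∭_V (∇·F) dV = ∫_0^{3} ∫_0^{5} ∫_0^{3} (48x^2) dz dy dx.

Inner (z from 0 to 3): 144x^2.
Middle (y from 0 to 5): 720x^2.
Outer (x from 0 to 3): 6480.

Therefore ∯_{∂V} F · n dS = 6480.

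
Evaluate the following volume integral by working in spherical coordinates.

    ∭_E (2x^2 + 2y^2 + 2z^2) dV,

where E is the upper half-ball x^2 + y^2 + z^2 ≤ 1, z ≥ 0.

In spherical coordinates, x = ρ sin(φ) cos(θ), y = ρ sin(φ) sin(θ), z = ρ cos(φ), and dV = ρ^2 sin(φ) dρ dφ dθ.

The integrand becomes 2ρ^2, so

    ∭_E (2x^2 + 2y^2 + 2z^2) dV = ∫_{0}^{2π} ∫_{0}^{π/2} ∫_{0}^{1} (2ρ^2) · ρ^2 sin(φ) dρ dφ dθ.

Inner (ρ): 2sin(φ)/5.
Middle (φ): 2/5.
Outer (θ): 4π/5.

Therefore the triple integral equals 4π/5.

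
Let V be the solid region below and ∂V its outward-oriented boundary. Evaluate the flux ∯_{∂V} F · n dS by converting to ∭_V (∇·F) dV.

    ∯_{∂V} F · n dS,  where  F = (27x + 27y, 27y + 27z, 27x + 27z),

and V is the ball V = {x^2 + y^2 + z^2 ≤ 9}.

By the divergence theorem,

    ∯_{∂V} F · n dS = ∭_V (∇ · F) dV.

Compute the divergence:
    ∇ · F = ∂F_x/∂x + ∂F_y/∂y + ∂F_z/∂z = 27 + 27 + 27 = 81.

In spherical coordinates, x = ρ sin(φ) cos(θ), y = ρ sin(φ) sin(θ), z = ρ cos(φ), dV = ρ^2 sin(φ) dρ dφ dθ, with 0 ≤ ρ ≤ 3, 0 ≤ φ ≤ π, 0 ≤ θ ≤ 2π.

The integrand, after substitution and multiplying by the volume element, becomes (81) · ρ^2 sin(φ), so

    ∭_V (∇·F) dV = ∫_0^{2π} ∫_0^{π} ∫_0^{3} (81) · ρ^2 sin(φ) dρ dφ dθ.

Inner (ρ from 0 to 3): 729sin(φ).
Middle (φ from 0 to π): 1458.
Outer (θ from 0 to 2π): 2916π.

Therefore ∯_{∂V} F · n dS = 2916π.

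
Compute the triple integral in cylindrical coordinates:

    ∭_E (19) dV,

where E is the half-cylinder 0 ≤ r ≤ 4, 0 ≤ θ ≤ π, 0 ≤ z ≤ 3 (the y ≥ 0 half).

In cylindrical coordinates, x = r cos(θ), y = r sin(θ), z = z, and dV = r dr dθ dz.

The integrand becomes 19, so

    ∭_E (19) dV = ∫_{0}^{π} ∫_{0}^{4} ∫_{0}^{3} (19) · r dz dr dθ.

Inner (z): 57r.
Middle (r from 0 to 4): 456.
Outer (θ): 456π.

Therefore the triple integral equals 456π.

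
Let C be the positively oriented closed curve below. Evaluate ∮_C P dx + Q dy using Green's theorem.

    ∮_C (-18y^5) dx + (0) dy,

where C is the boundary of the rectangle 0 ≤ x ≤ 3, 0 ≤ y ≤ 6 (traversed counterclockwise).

Green's theorem converts the closed line integral into a double integral over the enclosed region D:

    ∮_C P dx + Q dy = ∬_D (∂Q/∂x - ∂P/∂y) dA.

Here P = -18y^5, Q = 0, so

    ∂Q/∂x = 0,    ∂P/∂y = -90y^4,
    ∂Q/∂x - ∂P/∂y = 90y^4.

D is the region 0 ≤ x ≤ 3, 0 ≤ y ≤ 6. Evaluating the double integral:

    ∬_D (90y^4) dA = ∫_0^{3} ∫_0^{6} (90y^4) dy dx.

Inner (y from 0 to 6): 139968.
Outer (x from 0 to 3): 419904.

Therefore ∮_C P dx + Q dy = 419904.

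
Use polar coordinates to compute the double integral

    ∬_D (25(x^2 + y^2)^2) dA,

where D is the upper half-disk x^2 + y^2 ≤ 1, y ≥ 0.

The region D is 0 ≤ r ≤ 1, 0 ≤ θ ≤ π in polar coordinates, where x = r cos(θ), y = r sin(θ), and dA = r dr dθ.

Under the substitution, the integrand becomes 25r^4, so

    ∬_D (25(x^2 + y^2)^2) dA = ∫_{0}^{π} ∫_{0}^{1} (25r^4) · r dr dθ.

Inner integral (in r): ∫_{0}^{1} (25r^4) · r dr = 25/6.

Outer integral (in θ): ∫_{0}^{π} (25/6) dθ = 25π/6.

Therefore ∬_D (25(x^2 + y^2)^2) dA = 25π/6.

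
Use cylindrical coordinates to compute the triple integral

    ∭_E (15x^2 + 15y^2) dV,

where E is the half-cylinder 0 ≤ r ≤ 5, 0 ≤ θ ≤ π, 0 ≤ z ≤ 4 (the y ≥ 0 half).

In cylindrical coordinates, x = r cos(θ), y = r sin(θ), z = z, and dV = r dr dθ dz.

The integrand becomes 15r^2, so

    ∭_E (15x^2 + 15y^2) dV = ∫_{0}^{π} ∫_{0}^{5} ∫_{0}^{4} (15r^2) · r dz dr dθ.

Inner (z): 60r^3.
Middle (r from 0 to 5): 9375.
Outer (θ): 9375π.

Therefore the triple integral equals 9375π.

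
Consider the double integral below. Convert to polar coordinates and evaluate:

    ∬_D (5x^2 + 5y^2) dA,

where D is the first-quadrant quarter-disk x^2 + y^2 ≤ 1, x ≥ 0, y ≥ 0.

The region D is 0 ≤ r ≤ 1, 0 ≤ θ ≤ π/2 in polar coordinates, where x = r cos(θ), y = r sin(θ), and dA = r dr dθ.

Under the substitution, the integrand becomes 5r^2, so

    ∬_D (5x^2 + 5y^2) dA = ∫_{0}^{π/2} ∫_{0}^{1} (5r^2) · r dr dθ.

Inner integral (in r): ∫_{0}^{1} (5r^2) · r dr = 5/4.

Outer integral (in θ): ∫_{0}^{π/2} (5/4) dθ = 5π/8.

Therefore ∬_D (5x^2 + 5y^2) dA = 5π/8.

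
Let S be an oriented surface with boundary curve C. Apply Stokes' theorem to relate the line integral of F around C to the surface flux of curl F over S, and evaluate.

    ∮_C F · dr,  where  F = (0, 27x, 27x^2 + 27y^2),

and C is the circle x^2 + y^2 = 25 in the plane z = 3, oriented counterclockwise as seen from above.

Let S be the flat disk x^2 + y^2 ≤ 25 in the plane z = 3, with upward unit normal n̂ = ẑ. By Stokes' theorem,

    ∮_C F · dr = ∬_S (∇ × F) · n̂ dS = ∬_D (curl F)_z dA,

where D is the disk x^2 + y^2 ≤ 25.

Compute the curl of F = (0, 27x, 27x^2 + 27y^2):
    (∇ × F)_x = ∂F_z/∂y - ∂F_y/∂z = 54y,
    (∇ × F)_y = ∂F_x/∂z - ∂F_z/∂x = -54x,
    (∇ × F)_z = ∂F_y/∂x - ∂F_x/∂y = 27.

On z = 3, (curl F)_z = 27.

Convert to polar (x = r cos θ, y = r sin θ, dA = r dr dθ); the integrand becomes 27, so

    ∬_D (curl F)_z dA = ∫_0^{2π} ∫_0^{5} (27) · r dr dθ.

Inner (r from 0 to 5): 675/2.
Outer (θ from 0 to 2π): 675π.

Therefore ∮_C F · dr = 675π.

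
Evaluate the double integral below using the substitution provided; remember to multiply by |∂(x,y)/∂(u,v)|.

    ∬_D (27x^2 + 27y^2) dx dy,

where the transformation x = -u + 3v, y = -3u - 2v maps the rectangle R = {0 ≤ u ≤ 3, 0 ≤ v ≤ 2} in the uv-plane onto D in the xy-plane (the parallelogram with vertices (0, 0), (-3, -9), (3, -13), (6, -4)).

Compute the Jacobian determinant of (x, y) with respect to (u, v):

    ∂(x,y)/∂(u,v) = | -1  3 | = (-1)(-2) - (3)(-3) = 11.
                   | -3  -2 |

Its absolute value is |J| = 11 (the area scaling factor).

Substituting x = -u + 3v, y = -3u - 2v into the integrand,

    27x^2 + 27y^2 → 270u^2 + 162u v + 351v^2,

so the integral becomes

    ∬_R (270u^2 + 162u v + 351v^2) · |J| du dv = ∫_0^3 ∫_0^2 (2970u^2 + 1782u v + 3861v^2) dv du.

Inner (v): 5940u^2 + 3564u + 10296.
Outer (u): 100386.

Therefore ∬_D (27x^2 + 27y^2) dx dy = 100386.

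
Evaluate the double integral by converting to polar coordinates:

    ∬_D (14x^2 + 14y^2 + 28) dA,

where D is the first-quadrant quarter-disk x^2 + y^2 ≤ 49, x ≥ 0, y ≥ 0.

The region D is 0 ≤ r ≤ 7, 0 ≤ θ ≤ π/2 in polar coordinates, where x = r cos(θ), y = r sin(θ), and dA = r dr dθ.

Under the substitution, the integrand becomes 14r^2 + 28, so

    ∬_D (14x^2 + 14y^2 + 28) dA = ∫_{0}^{π/2} ∫_{0}^{7} (14r^2 + 28) · r dr dθ.

Inner integral (in r): ∫_{0}^{7} (14r^2 + 28) · r dr = 18179/2.

Outer integral (in θ): ∫_{0}^{π/2} (18179/2) dθ = 18179π/4.

Therefore ∬_D (14x^2 + 14y^2 + 28) dA = 18179π/4.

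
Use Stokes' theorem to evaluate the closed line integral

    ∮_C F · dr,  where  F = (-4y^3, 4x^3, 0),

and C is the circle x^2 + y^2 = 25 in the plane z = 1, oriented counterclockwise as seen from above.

Let S be the flat disk x^2 + y^2 ≤ 25 in the plane z = 1, with upward unit normal n̂ = ẑ. By Stokes' theorem,

    ∮_C F · dr = ∬_S (∇ × F) · n̂ dS = ∬_D (curl F)_z dA,

where D is the disk x^2 + y^2 ≤ 25.

Compute the curl of F = (-4y^3, 4x^3, 0):
    (∇ × F)_x = ∂F_z/∂y - ∂F_y/∂z = 0,
    (∇ × F)_y = ∂F_x/∂z - ∂F_z/∂x = 0,
    (∇ × F)_z = ∂F_y/∂x - ∂F_x/∂y = 12x^2 + 12y^2.

On z = 1, (curl F)_z = 12x^2 + 12y^2.

Convert to polar (x = r cos θ, y = r sin θ, dA = r dr dθ); the integrand becomes 12r^2, so

    ∬_D (curl F)_z dA = ∫_0^{2π} ∫_0^{5} (12r^2) · r dr dθ.

Inner (r from 0 to 5): 1875.
Outer (θ from 0 to 2π): 3750π.

Therefore ∮_C F · dr = 3750π.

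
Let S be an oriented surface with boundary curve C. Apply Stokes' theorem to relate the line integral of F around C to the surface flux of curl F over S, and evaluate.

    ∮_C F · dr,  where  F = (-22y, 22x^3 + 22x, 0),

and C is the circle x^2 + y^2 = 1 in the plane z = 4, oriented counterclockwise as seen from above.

Let S be the flat disk x^2 + y^2 ≤ 1 in the plane z = 4, with upward unit normal n̂ = ẑ. By Stokes' theorem,

    ∮_C F · dr = ∬_S (∇ × F) · n̂ dS = ∬_D (curl F)_z dA,

where D is the disk x^2 + y^2 ≤ 1.

Compute the curl of F = (-22y, 22x^3 + 22x, 0):
    (∇ × F)_x = ∂F_z/∂y - ∂F_y/∂z = 0,
    (∇ × F)_y = ∂F_x/∂z - ∂F_z/∂x = 0,
    (∇ × F)_z = ∂F_y/∂x - ∂F_x/∂y = 66x^2 + 44.

On z = 4, (curl F)_z = 66x^2 + 44.

Convert to polar (x = r cos θ, y = r sin θ, dA = r dr dθ); the integrand becomes 66r^2cos(θ)^2 + 44, so

    ∬_D (curl F)_z dA = ∫_0^{2π} ∫_0^{1} (66r^2cos(θ)^2 + 44) · r dr dθ.

Inner (r from 0 to 1): 33cos(θ)^2/2 + 22.
Outer (θ from 0 to 2π): 121π/2.

Therefore ∮_C F · dr = 121π/2.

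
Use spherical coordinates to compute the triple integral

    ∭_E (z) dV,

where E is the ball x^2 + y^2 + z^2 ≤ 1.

In spherical coordinates, x = ρ sin(φ) cos(θ), y = ρ sin(φ) sin(θ), z = ρ cos(φ), and dV = ρ^2 sin(φ) dρ dφ dθ.

The integrand becomes ρ cos(φ), so

    ∭_E (z) dV = ∫_{0}^{2π} ∫_{0}^{π} ∫_{0}^{1} (ρ cos(φ)) · ρ^2 sin(φ) dρ dφ dθ.

Inner (ρ): sin(2φ)/8.
Middle (φ): 0.
Outer (θ): 0.

Therefore the triple integral equals 0.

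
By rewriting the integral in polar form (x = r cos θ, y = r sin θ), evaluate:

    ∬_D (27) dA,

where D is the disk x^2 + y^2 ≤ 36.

The region D is 0 ≤ r ≤ 6, 0 ≤ θ ≤ 2π in polar coordinates, where x = r cos(θ), y = r sin(θ), and dA = r dr dθ.

Under the substitution, the integrand becomes 27, so

    ∬_D (27) dA = ∫_{0}^{2π} ∫_{0}^{6} (27) · r dr dθ.

Inner integral (in r): ∫_{0}^{6} (27) · r dr = 486.

Outer integral (in θ): ∫_{0}^{2π} (486) dθ = 972π.

Therefore ∬_D (27) dA = 972π.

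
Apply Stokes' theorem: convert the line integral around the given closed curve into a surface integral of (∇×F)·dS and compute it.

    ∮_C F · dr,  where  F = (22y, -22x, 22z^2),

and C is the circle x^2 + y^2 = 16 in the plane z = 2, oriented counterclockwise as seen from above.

Let S be the flat disk x^2 + y^2 ≤ 16 in the plane z = 2, with upward unit normal n̂ = ẑ. By Stokes' theorem,

    ∮_C F · dr = ∬_S (∇ × F) · n̂ dS = ∬_D (curl F)_z dA,

where D is the disk x^2 + y^2 ≤ 16.

Compute the curl of F = (22y, -22x, 22z^2):
    (∇ × F)_x = ∂F_z/∂y - ∂F_y/∂z = 0,
    (∇ × F)_y = ∂F_x/∂z - ∂F_z/∂x = 0,
    (∇ × F)_z = ∂F_y/∂x - ∂F_x/∂y = -44.

On z = 2, (curl F)_z = -44.

Convert to polar (x = r cos θ, y = r sin θ, dA = r dr dθ); the integrand becomes -44, so

    ∬_D (curl F)_z dA = ∫_0^{2π} ∫_0^{4} (-44) · r dr dθ.

Inner (r from 0 to 4): -352.
Outer (θ from 0 to 2π): -704π.

Therefore ∮_C F · dr = -704π.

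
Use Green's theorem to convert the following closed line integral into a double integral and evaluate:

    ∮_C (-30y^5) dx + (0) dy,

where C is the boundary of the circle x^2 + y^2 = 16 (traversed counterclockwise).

Green's theorem converts the closed line integral into a double integral over the enclosed region D:

    ∮_C P dx + Q dy = ∬_D (∂Q/∂x - ∂P/∂y) dA.

Here P = -30y^5, Q = 0, so

    ∂Q/∂x = 0,    ∂P/∂y = -150y^4,
    ∂Q/∂x - ∂P/∂y = 150y^4.

D is the region x^2 + y^2 ≤ 16. Evaluating the double integral:

In polar coordinates (x = r cos θ, y = r sin θ, dA = r dr dθ) the integrand becomes 150r^4sin(θ)^4, so

    ∬_D (150y^4) dA = ∫_0^{2π} ∫_0^{4} (150r^4sin(θ)^4) · r dr dθ.

Inner (r from 0 to 4): 102400sin(θ)^4.
Outer (θ from 0 to 2π): 76800π.

Therefore ∮_C P dx + Q dy = 76800π.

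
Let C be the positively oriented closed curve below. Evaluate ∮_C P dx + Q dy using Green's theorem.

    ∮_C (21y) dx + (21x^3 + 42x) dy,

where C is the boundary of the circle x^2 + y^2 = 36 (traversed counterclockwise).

Green's theorem converts the closed line integral into a double integral over the enclosed region D:

    ∮_C P dx + Q dy = ∬_D (∂Q/∂x - ∂P/∂y) dA.

Here P = 21y, Q = 21x^3 + 42x, so

    ∂Q/∂x = 63x^2 + 42,    ∂P/∂y = 21,
    ∂Q/∂x - ∂P/∂y = 63x^2 + 21.

D is the region x^2 + y^2 ≤ 36. Evaluating the double integral:

In polar coordinates (x = r cos θ, y = r sin θ, dA = r dr dθ) the integrand becomes 63r^2cos(θ)^2 + 21, so

    ∬_D (63x^2 + 21) dA = ∫_0^{2π} ∫_0^{6} (63r^2cos(θ)^2 + 21) · r dr dθ.

Inner (r from 0 to 6): 20412cos(θ)^2 + 378.
Outer (θ from 0 to 2π): 21168π.

Therefore ∮_C P dx + Q dy = 21168π.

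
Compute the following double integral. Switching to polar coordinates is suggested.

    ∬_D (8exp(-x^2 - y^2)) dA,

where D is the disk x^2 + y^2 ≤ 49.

The region D is 0 ≤ r ≤ 7, 0 ≤ θ ≤ 2π in polar coordinates, where x = r cos(θ), y = r sin(θ), and dA = r dr dθ.

Under the substitution, the integrand becomes 8exp(-r^2), so

    ∬_D (8exp(-x^2 - y^2)) dA = ∫_{0}^{2π} ∫_{0}^{7} (8exp(-r^2)) · r dr dθ.

Inner integral (in r): ∫_{0}^{7} (8exp(-r^2)) · r dr = 4 - 4exp(-49).

Outer integral (in θ): ∫_{0}^{2π} (4 - 4exp(-49)) dθ = -8π exp(-49) + 8π.

Therefore ∬_D (8exp(-x^2 - y^2)) dA = -8π exp(-49) + 8π.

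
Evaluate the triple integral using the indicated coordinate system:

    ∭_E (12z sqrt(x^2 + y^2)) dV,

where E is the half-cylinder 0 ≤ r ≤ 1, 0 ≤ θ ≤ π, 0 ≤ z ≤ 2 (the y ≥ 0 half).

In cylindrical coordinates, x = r cos(θ), y = r sin(θ), z = z, and dV = r dr dθ dz.

The integrand becomes 12r z, so

    ∭_E (12z sqrt(x^2 + y^2)) dV = ∫_{0}^{π} ∫_{0}^{1} ∫_{0}^{2} (12r z) · r dz dr dθ.

Inner (z): 24r^2.
Middle (r from 0 to 1): 8.
Outer (θ): 8π.

Therefore the triple integral equals 8π.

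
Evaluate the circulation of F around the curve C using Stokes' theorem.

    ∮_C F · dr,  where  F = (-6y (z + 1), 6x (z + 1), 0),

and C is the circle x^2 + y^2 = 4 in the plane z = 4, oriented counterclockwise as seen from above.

Let S be the flat disk x^2 + y^2 ≤ 4 in the plane z = 4, with upward unit normal n̂ = ẑ. By Stokes' theorem,

    ∮_C F · dr = ∬_S (∇ × F) · n̂ dS = ∬_D (curl F)_z dA,

where D is the disk x^2 + y^2 ≤ 4.

Compute the curl of F = (-6y (z + 1), 6x (z + 1), 0):
    (∇ × F)_x = ∂F_z/∂y - ∂F_y/∂z = -6x,
    (∇ × F)_y = ∂F_x/∂z - ∂F_z/∂x = -6y,
    (∇ × F)_z = ∂F_y/∂x - ∂F_x/∂y = 12z + 12.

On z = 4, (curl F)_z = 60.

Convert to polar (x = r cos θ, y = r sin θ, dA = r dr dθ); the integrand becomes 60, so

    ∬_D (curl F)_z dA = ∫_0^{2π} ∫_0^{2} (60) · r dr dθ.

Inner (r from 0 to 2): 120.
Outer (θ from 0 to 2π): 240π.

Therefore ∮_C F · dr = 240π.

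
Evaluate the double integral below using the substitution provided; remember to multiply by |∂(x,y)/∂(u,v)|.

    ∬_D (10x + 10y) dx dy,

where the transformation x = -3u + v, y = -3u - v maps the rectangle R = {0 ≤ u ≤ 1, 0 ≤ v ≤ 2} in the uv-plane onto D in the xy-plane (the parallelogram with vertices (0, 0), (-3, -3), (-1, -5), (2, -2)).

Compute the Jacobian determinant of (x, y) with respect to (u, v):

    ∂(x,y)/∂(u,v) = | -3  1 | = (-3)(-1) - (1)(-3) = 6.
                   | -3  -1 |

Its absolute value is |J| = 6 (the area scaling factor).

Substituting x = -3u + v, y = -3u - v into the integrand,

    10x + 10y → -60u,

so the integral becomes

    ∬_R (-60u) · |J| du dv = ∫_0^1 ∫_0^2 (-360u) dv du.

Inner (v): -720u.
Outer (u): -360.

Therefore ∬_D (10x + 10y) dx dy = -360.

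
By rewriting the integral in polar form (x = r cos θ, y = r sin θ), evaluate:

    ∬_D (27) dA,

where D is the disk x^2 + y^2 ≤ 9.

The region D is 0 ≤ r ≤ 3, 0 ≤ θ ≤ 2π in polar coordinates, where x = r cos(θ), y = r sin(θ), and dA = r dr dθ.

Under the substitution, the integrand becomes 27, so

    ∬_D (27) dA = ∫_{0}^{2π} ∫_{0}^{3} (27) · r dr dθ.

Inner integral (in r): ∫_{0}^{3} (27) · r dr = 243/2.

Outer integral (in θ): ∫_{0}^{2π} (243/2) dθ = 243π.

Therefore ∬_D (27) dA = 243π.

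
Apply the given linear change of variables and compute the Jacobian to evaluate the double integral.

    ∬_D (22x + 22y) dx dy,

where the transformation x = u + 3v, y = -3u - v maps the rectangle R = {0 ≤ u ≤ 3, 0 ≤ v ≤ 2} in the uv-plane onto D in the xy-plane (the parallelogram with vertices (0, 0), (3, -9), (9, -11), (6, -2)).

Compute the Jacobian determinant of (x, y) with respect to (u, v):

    ∂(x,y)/∂(u,v) = | 1  3 | = (1)(-1) - (3)(-3) = 8.
                   | -3  -1 |

Its absolute value is |J| = 8 (the area scaling factor).

Substituting x = u + 3v, y = -3u - v into the integrand,

    22x + 22y → -44u + 44v,

so the integral becomes

    ∬_R (-44u + 44v) · |J| du dv = ∫_0^3 ∫_0^2 (-352u + 352v) dv du.

Inner (v): 704 - 704u.
Outer (u): -1056.

Therefore ∬_D (22x + 22y) dx dy = -1056.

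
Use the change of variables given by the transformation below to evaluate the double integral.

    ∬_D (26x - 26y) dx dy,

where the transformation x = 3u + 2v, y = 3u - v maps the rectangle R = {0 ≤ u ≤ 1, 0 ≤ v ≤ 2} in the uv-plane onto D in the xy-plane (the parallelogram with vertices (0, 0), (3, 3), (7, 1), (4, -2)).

Compute the Jacobian determinant of (x, y) with respect to (u, v):

    ∂(x,y)/∂(u,v) = | 3  2 | = (3)(-1) - (2)(3) = -9.
                   | 3  -1 |

Its absolute value is |J| = 9 (the area scaling factor).

Substituting x = 3u + 2v, y = 3u - v into the integrand,

    26x - 26y → 78v,

so the integral becomes

    ∬_R (78v) · |J| du dv = ∫_0^1 ∫_0^2 (702v) dv du.

Inner (v): 1404.
Outer (u): 1404.

Therefore ∬_D (26x - 26y) dx dy = 1404.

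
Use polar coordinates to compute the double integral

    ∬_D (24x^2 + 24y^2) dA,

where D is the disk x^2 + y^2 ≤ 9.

The region D is 0 ≤ r ≤ 3, 0 ≤ θ ≤ 2π in polar coordinates, where x = r cos(θ), y = r sin(θ), and dA = r dr dθ.

Under the substitution, the integrand becomes 24r^2, so

    ∬_D (24x^2 + 24y^2) dA = ∫_{0}^{2π} ∫_{0}^{3} (24r^2) · r dr dθ.

Inner integral (in r): ∫_{0}^{3} (24r^2) · r dr = 486.

Outer integral (in θ): ∫_{0}^{2π} (486) dθ = 972π.

Therefore ∬_D (24x^2 + 24y^2) dA = 972π.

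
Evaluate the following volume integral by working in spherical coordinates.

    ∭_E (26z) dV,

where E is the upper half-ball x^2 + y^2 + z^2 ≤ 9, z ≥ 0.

In spherical coordinates, x = ρ sin(φ) cos(θ), y = ρ sin(φ) sin(θ), z = ρ cos(φ), and dV = ρ^2 sin(φ) dρ dφ dθ.

The integrand becomes 26ρ cos(φ), so

    ∭_E (26z) dV = ∫_{0}^{2π} ∫_{0}^{π/2} ∫_{0}^{3} (26ρ cos(φ)) · ρ^2 sin(φ) dρ dφ dθ.

Inner (ρ): 1053sin(2φ)/4.
Middle (φ): 1053/4.
Outer (θ): 1053π/2.

Therefore the triple integral equals 1053π/2.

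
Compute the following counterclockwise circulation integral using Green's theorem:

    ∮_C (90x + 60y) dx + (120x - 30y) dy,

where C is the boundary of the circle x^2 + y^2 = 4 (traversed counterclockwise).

Green's theorem converts the closed line integral into a double integral over the enclosed region D:

    ∮_C P dx + Q dy = ∬_D (∂Q/∂x - ∂P/∂y) dA.

Here P = 90x + 60y, Q = 120x - 30y, so

    ∂Q/∂x = 120,    ∂P/∂y = 60,
    ∂Q/∂x - ∂P/∂y = 60.

D is the region x^2 + y^2 ≤ 4. Evaluating the double integral:

In polar coordinates (x = r cos θ, y = r sin θ, dA = r dr dθ) the integrand becomes 60, so

    ∬_D (60) dA = ∫_0^{2π} ∫_0^{2} (60) · r dr dθ.

Inner (r from 0 to 2): 120.
Outer (θ from 0 to 2π): 240π.

Therefore ∮_C P dx + Q dy = 240π.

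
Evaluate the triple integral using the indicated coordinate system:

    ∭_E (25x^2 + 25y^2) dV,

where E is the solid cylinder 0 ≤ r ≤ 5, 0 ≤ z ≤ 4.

In cylindrical coordinates, x = r cos(θ), y = r sin(θ), z = z, and dV = r dr dθ dz.

The integrand becomes 25r^2, so

    ∭_E (25x^2 + 25y^2) dV = ∫_{0}^{2π} ∫_{0}^{5} ∫_{0}^{4} (25r^2) · r dz dr dθ.

Inner (z): 100r^3.
Middle (r from 0 to 5): 15625.
Outer (θ): 31250π.

Therefore the triple integral equals 31250π.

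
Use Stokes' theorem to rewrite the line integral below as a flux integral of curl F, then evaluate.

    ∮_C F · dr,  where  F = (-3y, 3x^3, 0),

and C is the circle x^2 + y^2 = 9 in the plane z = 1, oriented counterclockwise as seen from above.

Let S be the flat disk x^2 + y^2 ≤ 9 in the plane z = 1, with upward unit normal n̂ = ẑ. By Stokes' theorem,

    ∮_C F · dr = ∬_S (∇ × F) · n̂ dS = ∬_D (curl F)_z dA,

where D is the disk x^2 + y^2 ≤ 9.

Compute the curl of F = (-3y, 3x^3, 0):
    (∇ × F)_x = ∂F_z/∂y - ∂F_y/∂z = 0,
    (∇ × F)_y = ∂F_x/∂z - ∂F_z/∂x = 0,
    (∇ × F)_z = ∂F_y/∂x - ∂F_x/∂y = 9x^2 + 3.

On z = 1, (curl F)_z = 9x^2 + 3.

Convert to polar (x = r cos θ, y = r sin θ, dA = r dr dθ); the integrand becomes 9r^2cos(θ)^2 + 3, so

    ∬_D (curl F)_z dA = ∫_0^{2π} ∫_0^{3} (9r^2cos(θ)^2 + 3) · r dr dθ.

Inner (r from 0 to 3): 729cos(θ)^2/4 + 27/2.
Outer (θ from 0 to 2π): 837π/4.

Therefore ∮_C F · dr = 837π/4.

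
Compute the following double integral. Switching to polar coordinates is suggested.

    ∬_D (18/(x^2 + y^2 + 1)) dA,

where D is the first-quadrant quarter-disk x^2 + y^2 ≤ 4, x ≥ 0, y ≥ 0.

The region D is 0 ≤ r ≤ 2, 0 ≤ θ ≤ π/2 in polar coordinates, where x = r cos(θ), y = r sin(θ), and dA = r dr dθ.

Under the substitution, the integrand becomes 18/(r^2 + 1), so

    ∬_D (18/(x^2 + y^2 + 1)) dA = ∫_{0}^{π/2} ∫_{0}^{2} (18/(r^2 + 1)) · r dr dθ.

Inner integral (in r): ∫_{0}^{2} (18/(r^2 + 1)) · r dr = log(1953125).

Outer integral (in θ): ∫_{0}^{π/2} (log(1953125)) dθ = log(1953125^(π/2)).

Therefore ∬_D (18/(x^2 + y^2 + 1)) dA = log(1953125^(π/2)).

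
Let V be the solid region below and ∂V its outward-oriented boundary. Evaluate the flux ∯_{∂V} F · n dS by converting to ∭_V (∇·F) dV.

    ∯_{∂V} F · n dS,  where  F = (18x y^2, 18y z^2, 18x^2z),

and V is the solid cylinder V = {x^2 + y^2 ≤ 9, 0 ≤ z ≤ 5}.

By the divergence theorem,

    ∯_{∂V} F · n dS = ∭_V (∇ · F) dV.

Compute the divergence:
    ∇ · F = ∂F_x/∂x + ∂F_y/∂y + ∂F_z/∂z = 18y^2 + 18z^2 + 18x^2 = 18x^2 + 18y^2 + 18z^2.

In cylindrical coordinates, x = r cos(θ), y = r sin(θ), z = z, dV = r dr dθ dz, with 0 ≤ r ≤ 3, 0 ≤ θ ≤ 2π, 0 ≤ z ≤ 5.

The integrand, after substitution and multiplying by the volume element, becomes (18r^2 + 18z^2) · r, so

    ∭_V (∇·F) dV = ∫_0^{2π} ∫_0^{3} ∫_0^{5} (18r^2 + 18z^2) · r dz dr dθ.

Inner (z from 0 to 5): 90r^3 + 750r.
Middle (r from 0 to 3): 10395/2.
Outer (θ from 0 to 2π): 10395π.

Therefore ∯_{∂V} F · n dS = 10395π.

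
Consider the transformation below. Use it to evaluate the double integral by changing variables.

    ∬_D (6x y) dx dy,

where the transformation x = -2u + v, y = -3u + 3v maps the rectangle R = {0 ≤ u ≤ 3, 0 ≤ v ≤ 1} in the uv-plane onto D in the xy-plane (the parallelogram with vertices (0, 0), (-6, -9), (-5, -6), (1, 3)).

Compute the Jacobian determinant of (x, y) with respect to (u, v):

    ∂(x,y)/∂(u,v) = | -2  1 | = (-2)(3) - (1)(-3) = -3.
                   | -3  3 |

Its absolute value is |J| = 3 (the area scaling factor).

Substituting x = -2u + v, y = -3u + 3v into the integrand,

    6x y → 36u^2 - 54u v + 18v^2,

so the integral becomes

    ∬_R (36u^2 - 54u v + 18v^2) · |J| du dv = ∫_0^3 ∫_0^1 (108u^2 - 162u v + 54v^2) dv du.

Inner (v): 108u^2 - 81u + 18.
Outer (u): 1323/2.

Therefore ∬_D (6x y) dx dy = 1323/2.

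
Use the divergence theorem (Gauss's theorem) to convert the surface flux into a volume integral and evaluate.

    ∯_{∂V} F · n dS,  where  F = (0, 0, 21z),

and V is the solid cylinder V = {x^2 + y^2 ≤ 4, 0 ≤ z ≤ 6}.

By the divergence theorem,

    ∯_{∂V} F · n dS = ∭_V (∇ · F) dV.

Compute the divergence:
    ∇ · F = ∂F_x/∂x + ∂F_y/∂y + ∂F_z/∂z = 0 + 0 + 21 = 21.

In cylindrical coordinates, x = r cos(θ), y = r sin(θ), z = z, dV = r dr dθ dz, with 0 ≤ r ≤ 2, 0 ≤ θ ≤ 2π, 0 ≤ z ≤ 6.

The integrand, after substitution and multiplying by the volume element, becomes (21) · r, so

    ∭_V (∇·F) dV = ∫_0^{2π} ∫_0^{2} ∫_0^{6} (21) · r dz dr dθ.

Inner (z from 0 to 6): 126r.
Middle (r from 0 to 2): 252.
Outer (θ from 0 to 2π): 504π.

Therefore ∯_{∂V} F · n dS = 504π.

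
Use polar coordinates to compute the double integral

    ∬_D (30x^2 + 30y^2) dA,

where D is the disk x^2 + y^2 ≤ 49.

The region D is 0 ≤ r ≤ 7, 0 ≤ θ ≤ 2π in polar coordinates, where x = r cos(θ), y = r sin(θ), and dA = r dr dθ.

Under the substitution, the integrand becomes 30r^2, so

    ∬_D (30x^2 + 30y^2) dA = ∫_{0}^{2π} ∫_{0}^{7} (30r^2) · r dr dθ.

Inner integral (in r): ∫_{0}^{7} (30r^2) · r dr = 36015/2.

Outer integral (in θ): ∫_{0}^{2π} (36015/2) dθ = 36015π.

Therefore ∬_D (30x^2 + 30y^2) dA = 36015π.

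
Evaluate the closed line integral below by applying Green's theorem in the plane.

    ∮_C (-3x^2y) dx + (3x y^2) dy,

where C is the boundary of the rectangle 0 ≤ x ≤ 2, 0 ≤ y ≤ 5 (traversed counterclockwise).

Green's theorem converts the closed line integral into a double integral over the enclosed region D:

    ∮_C P dx + Q dy = ∬_D (∂Q/∂x - ∂P/∂y) dA.

Here P = -3x^2y, Q = 3x y^2, so

    ∂Q/∂x = 3y^2,    ∂P/∂y = -3x^2,
    ∂Q/∂x - ∂P/∂y = 3x^2 + 3y^2.

D is the region 0 ≤ x ≤ 2, 0 ≤ y ≤ 5. Evaluating the double integral:

    ∬_D (3x^2 + 3y^2) dA = ∫_0^{2} ∫_0^{5} (3x^2 + 3y^2) dy dx.

Inner (y from 0 to 5): 15x^2 + 125.
Outer (x from 0 to 2): 290.

Therefore ∮_C P dx + Q dy = 290.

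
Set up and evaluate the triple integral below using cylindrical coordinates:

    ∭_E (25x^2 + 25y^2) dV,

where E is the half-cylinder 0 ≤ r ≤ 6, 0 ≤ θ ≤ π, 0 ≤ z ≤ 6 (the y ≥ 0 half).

In cylindrical coordinates, x = r cos(θ), y = r sin(θ), z = z, and dV = r dr dθ dz.

The integrand becomes 25r^2, so

    ∭_E (25x^2 + 25y^2) dV = ∫_{0}^{π} ∫_{0}^{6} ∫_{0}^{6} (25r^2) · r dz dr dθ.

Inner (z): 150r^3.
Middle (r from 0 to 6): 48600.
Outer (θ): 48600π.

Therefore the triple integral equals 48600π.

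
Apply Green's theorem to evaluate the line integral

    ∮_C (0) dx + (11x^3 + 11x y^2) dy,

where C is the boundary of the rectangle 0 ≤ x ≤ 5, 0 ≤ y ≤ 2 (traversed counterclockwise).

Green's theorem converts the closed line integral into a double integral over the enclosed region D:

    ∮_C P dx + Q dy = ∬_D (∂Q/∂x - ∂P/∂y) dA.

Here P = 0, Q = 11x^3 + 11x y^2, so

    ∂Q/∂x = 33x^2 + 11y^2,    ∂P/∂y = 0,
    ∂Q/∂x - ∂P/∂y = 33x^2 + 11y^2.

D is the region 0 ≤ x ≤ 5, 0 ≤ y ≤ 2. Evaluating the double integral:

    ∬_D (33x^2 + 11y^2) dA = ∫_0^{5} ∫_0^{2} (33x^2 + 11y^2) dy dx.

Inner (y from 0 to 2): 66x^2 + 88/3.
Outer (x from 0 to 5): 8690/3.

Therefore ∮_C P dx + Q dy = 8690/3.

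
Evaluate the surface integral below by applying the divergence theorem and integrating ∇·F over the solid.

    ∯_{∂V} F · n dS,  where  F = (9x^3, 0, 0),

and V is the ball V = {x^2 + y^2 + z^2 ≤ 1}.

By the divergence theorem,

    ∯_{∂V} F · n dS = ∭_V (∇ · F) dV.

Compute the divergence:
    ∇ · F = ∂F_x/∂x + ∂F_y/∂y + ∂F_z/∂z = 27x^2 + 0 + 0 = 27x^2.

In spherical coordinates, x = ρ sin(φ) cos(θ), y = ρ sin(φ) sin(θ), z = ρ cos(φ), dV = ρ^2 sin(φ) dρ dφ dθ, with 0 ≤ ρ ≤ 1, 0 ≤ φ ≤ π, 0 ≤ θ ≤ 2π.

The integrand, after substitution and multiplying by the volume element, becomes (27ρ^2sin(φ)^2cos(θ)^2) · ρ^2 sin(φ), so

    ∭_V (∇·F) dV = ∫_0^{2π} ∫_0^{π} ∫_0^{1} (27ρ^2sin(φ)^2cos(θ)^2) · ρ^2 sin(φ) dρ dφ dθ.

Inner (ρ from 0 to 1): 27sin(φ)^3cos(θ)^2/5.
Middle (φ from 0 to π): 36cos(θ)^2/5.
Outer (θ from 0 to 2π): 36π/5.

Therefore ∯_{∂V} F · n dS = 36π/5.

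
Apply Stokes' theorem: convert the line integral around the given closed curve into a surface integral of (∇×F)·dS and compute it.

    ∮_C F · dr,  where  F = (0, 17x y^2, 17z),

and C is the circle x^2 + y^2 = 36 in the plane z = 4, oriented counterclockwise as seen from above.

Let S be the flat disk x^2 + y^2 ≤ 36 in the plane z = 4, with upward unit normal n̂ = ẑ. By Stokes' theorem,

    ∮_C F · dr = ∬_S (∇ × F) · n̂ dS = ∬_D (curl F)_z dA,

where D is the disk x^2 + y^2 ≤ 36.

Compute the curl of F = (0, 17x y^2, 17z):
    (∇ × F)_x = ∂F_z/∂y - ∂F_y/∂z = 0,
    (∇ × F)_y = ∂F_x/∂z - ∂F_z/∂x = 0,
    (∇ × F)_z = ∂F_y/∂x - ∂F_x/∂y = 17y^2.

On z = 4, (curl F)_z = 17y^2.

Convert to polar (x = r cos θ, y = r sin θ, dA = r dr dθ); the integrand becomes 17r^2sin(θ)^2, so

    ∬_D (curl F)_z dA = ∫_0^{2π} ∫_0^{6} (17r^2sin(θ)^2) · r dr dθ.

Inner (r from 0 to 6): 5508sin(θ)^2.
Outer (θ from 0 to 2π): 5508π.

Therefore ∮_C F · dr = 5508π.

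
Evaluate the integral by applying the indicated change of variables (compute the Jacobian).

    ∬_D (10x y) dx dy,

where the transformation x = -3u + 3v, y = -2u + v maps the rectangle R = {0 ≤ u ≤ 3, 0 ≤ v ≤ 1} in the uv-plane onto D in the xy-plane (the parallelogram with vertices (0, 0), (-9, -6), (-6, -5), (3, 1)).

Compute the Jacobian determinant of (x, y) with respect to (u, v):

    ∂(x,y)/∂(u,v) = | -3  3 | = (-3)(1) - (3)(-2) = 3.
                   | -2  1 |

Its absolute value is |J| = 3 (the area scaling factor).

Substituting x = -3u + 3v, y = -2u + v into the integrand,

    10x y → 60u^2 - 90u v + 30v^2,

so the integral becomes

    ∬_R (60u^2 - 90u v + 30v^2) · |J| du dv = ∫_0^3 ∫_0^1 (180u^2 - 270u v + 90v^2) dv du.

Inner (v): 180u^2 - 135u + 30.
Outer (u): 2205/2.

Therefore ∬_D (10x y) dx dy = 2205/2.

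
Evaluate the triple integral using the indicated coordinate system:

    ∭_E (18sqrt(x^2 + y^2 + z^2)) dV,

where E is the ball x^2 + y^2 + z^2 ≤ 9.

In spherical coordinates, x = ρ sin(φ) cos(θ), y = ρ sin(φ) sin(θ), z = ρ cos(φ), and dV = ρ^2 sin(φ) dρ dφ dθ.

The integrand becomes 18ρ, so

    ∭_E (18sqrt(x^2 + y^2 + z^2)) dV = ∫_{0}^{2π} ∫_{0}^{π} ∫_{0}^{3} (18ρ) · ρ^2 sin(φ) dρ dφ dθ.

Inner (ρ): 729sin(φ)/2.
Middle (φ): 729.
Outer (θ): 1458π.

Therefore the triple integral equals 1458π.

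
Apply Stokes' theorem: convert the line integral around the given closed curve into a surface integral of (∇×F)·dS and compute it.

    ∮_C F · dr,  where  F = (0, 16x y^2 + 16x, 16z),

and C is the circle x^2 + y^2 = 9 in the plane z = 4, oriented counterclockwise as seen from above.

Let S be the flat disk x^2 + y^2 ≤ 9 in the plane z = 4, with upward unit normal n̂ = ẑ. By Stokes' theorem,

    ∮_C F · dr = ∬_S (∇ × F) · n̂ dS = ∬_D (curl F)_z dA,

where D is the disk x^2 + y^2 ≤ 9.

Compute the curl of F = (0, 16x y^2 + 16x, 16z):
    (∇ × F)_x = ∂F_z/∂y - ∂F_y/∂z = 0,
    (∇ × F)_y = ∂F_x/∂z - ∂F_z/∂x = 0,
    (∇ × F)_z = ∂F_y/∂x - ∂F_x/∂y = 16y^2 + 16.

On z = 4, (curl F)_z = 16y^2 + 16.

Convert to polar (x = r cos θ, y = r sin θ, dA = r dr dθ); the integrand becomes 16r^2sin(θ)^2 + 16, so

    ∬_D (curl F)_z dA = ∫_0^{2π} ∫_0^{3} (16r^2sin(θ)^2 + 16) · r dr dθ.

Inner (r from 0 to 3): 324sin(θ)^2 + 72.
Outer (θ from 0 to 2π): 468π.

Therefore ∮_C F · dr = 468π.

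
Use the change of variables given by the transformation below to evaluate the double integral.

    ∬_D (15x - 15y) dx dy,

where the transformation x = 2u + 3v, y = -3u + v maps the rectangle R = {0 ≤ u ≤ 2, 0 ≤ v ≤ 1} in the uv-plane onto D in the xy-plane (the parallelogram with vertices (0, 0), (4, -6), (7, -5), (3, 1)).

Compute the Jacobian determinant of (x, y) with respect to (u, v):

    ∂(x,y)/∂(u,v) = | 2  3 | = (2)(1) - (3)(-3) = 11.
                   | -3  1 |

Its absolute value is |J| = 11 (the area scaling factor).

Substituting x = 2u + 3v, y = -3u + v into the integrand,

    15x - 15y → 75u + 30v,

so the integral becomes

    ∬_R (75u + 30v) · |J| du dv = ∫_0^2 ∫_0^1 (825u + 330v) dv du.

Inner (v): 825u + 165.
Outer (u): 1980.

Therefore ∬_D (15x - 15y) dx dy = 1980.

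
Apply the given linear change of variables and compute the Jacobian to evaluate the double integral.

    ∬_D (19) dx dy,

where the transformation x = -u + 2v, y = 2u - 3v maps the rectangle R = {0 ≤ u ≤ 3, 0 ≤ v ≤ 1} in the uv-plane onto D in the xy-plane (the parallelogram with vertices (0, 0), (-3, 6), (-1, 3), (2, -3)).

Compute the Jacobian determinant of (x, y) with respect to (u, v):

    ∂(x,y)/∂(u,v) = | -1  2 | = (-1)(-3) - (2)(2) = -1.
                   | 2  -3 |

Its absolute value is |J| = 1 (the area scaling factor).

Substituting x = -u + 2v, y = 2u - 3v into the integrand,

    19 → 19,

so the integral becomes

    ∬_R (19) · |J| du dv = ∫_0^3 ∫_0^1 (19) dv du.

Inner (v): 19.
Outer (u): 57.

Therefore ∬_D (19) dx dy = 57.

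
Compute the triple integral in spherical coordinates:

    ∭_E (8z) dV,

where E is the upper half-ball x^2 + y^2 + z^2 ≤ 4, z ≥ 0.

In spherical coordinates, x = ρ sin(φ) cos(θ), y = ρ sin(φ) sin(θ), z = ρ cos(φ), and dV = ρ^2 sin(φ) dρ dφ dθ.

The integrand becomes 8ρ cos(φ), so

    ∭_E (8z) dV = ∫_{0}^{2π} ∫_{0}^{π/2} ∫_{0}^{2} (8ρ cos(φ)) · ρ^2 sin(φ) dρ dφ dθ.

Inner (ρ): 16sin(2φ).
Middle (φ): 16.
Outer (θ): 32π.

Therefore the triple integral equals 32π.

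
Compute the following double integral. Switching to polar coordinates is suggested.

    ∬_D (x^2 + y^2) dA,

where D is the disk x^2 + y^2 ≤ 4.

The region D is 0 ≤ r ≤ 2, 0 ≤ θ ≤ 2π in polar coordinates, where x = r cos(θ), y = r sin(θ), and dA = r dr dθ.

Under the substitution, the integrand becomes r^2, so

    ∬_D (x^2 + y^2) dA = ∫_{0}^{2π} ∫_{0}^{2} (r^2) · r dr dθ.

Inner integral (in r): ∫_{0}^{2} (r^2) · r dr = 4.

Outer integral (in θ): ∫_{0}^{2π} (4) dθ = 8π.

Therefore ∬_D (x^2 + y^2) dA = 8π.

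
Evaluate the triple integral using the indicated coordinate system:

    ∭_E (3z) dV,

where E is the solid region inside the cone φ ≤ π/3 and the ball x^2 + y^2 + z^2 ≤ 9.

In spherical coordinates, x = ρ sin(φ) cos(θ), y = ρ sin(φ) sin(θ), z = ρ cos(φ), and dV = ρ^2 sin(φ) dρ dφ dθ.

The integrand becomes 3ρ cos(φ), so

    ∭_E (3z) dV = ∫_{0}^{2π} ∫_{0}^{π/3} ∫_{0}^{3} (3ρ cos(φ)) · ρ^2 sin(φ) dρ dφ dθ.

Inner (ρ): 243sin(2φ)/8.
Middle (φ): 729/32.
Outer (θ): 729π/16.

Therefore the triple integral equals 729π/16.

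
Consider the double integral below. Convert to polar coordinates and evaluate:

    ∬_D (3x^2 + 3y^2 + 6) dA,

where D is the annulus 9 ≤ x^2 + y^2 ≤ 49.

The region D is 3 ≤ r ≤ 7, 0 ≤ θ ≤ 2π in polar coordinates, where x = r cos(θ), y = r sin(θ), and dA = r dr dθ.

Under the substitution, the integrand becomes 3r^2 + 6, so

    ∬_D (3x^2 + 3y^2 + 6) dA = ∫_{0}^{2π} ∫_{3}^{7} (3r^2 + 6) · r dr dθ.

Inner integral (in r): ∫_{3}^{7} (3r^2 + 6) · r dr = 1860.

Outer integral (in θ): ∫_{0}^{2π} (1860) dθ = 3720π.

Therefore ∬_D (3x^2 + 3y^2 + 6) dA = 3720π.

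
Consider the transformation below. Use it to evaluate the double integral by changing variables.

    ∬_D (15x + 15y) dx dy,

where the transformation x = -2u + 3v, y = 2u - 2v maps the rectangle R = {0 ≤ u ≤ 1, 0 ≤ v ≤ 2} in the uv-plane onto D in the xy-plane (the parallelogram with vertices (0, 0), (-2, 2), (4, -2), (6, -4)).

Compute the Jacobian determinant of (x, y) with respect to (u, v):

    ∂(x,y)/∂(u,v) = | -2  3 | = (-2)(-2) - (3)(2) = -2.
                   | 2  -2 |

Its absolute value is |J| = 2 (the area scaling factor).

Substituting x = -2u + 3v, y = 2u - 2v into the integrand,

    15x + 15y → 15v,

so the integral becomes

    ∬_R (15v) · |J| du dv = ∫_0^1 ∫_0^2 (30v) dv du.

Inner (v): 60.
Outer (u): 60.

Therefore ∬_D (15x + 15y) dx dy = 60.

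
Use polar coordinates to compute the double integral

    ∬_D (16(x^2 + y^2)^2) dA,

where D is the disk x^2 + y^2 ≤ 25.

The region D is 0 ≤ r ≤ 5, 0 ≤ θ ≤ 2π in polar coordinates, where x = r cos(θ), y = r sin(θ), and dA = r dr dθ.

Under the substitution, the integrand becomes 16r^4, so

    ∬_D (16(x^2 + y^2)^2) dA = ∫_{0}^{2π} ∫_{0}^{5} (16r^4) · r dr dθ.

Inner integral (in r): ∫_{0}^{5} (16r^4) · r dr = 125000/3.

Outer integral (in θ): ∫_{0}^{2π} (125000/3) dθ = 250000π/3.

Therefore ∬_D (16(x^2 + y^2)^2) dA = 250000π/3.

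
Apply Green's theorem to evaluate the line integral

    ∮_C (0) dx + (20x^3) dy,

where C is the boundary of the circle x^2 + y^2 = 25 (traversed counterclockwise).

Green's theorem converts the closed line integral into a double integral over the enclosed region D:

    ∮_C P dx + Q dy = ∬_D (∂Q/∂x - ∂P/∂y) dA.

Here P = 0, Q = 20x^3, so

    ∂Q/∂x = 60x^2,    ∂P/∂y = 0,
    ∂Q/∂x - ∂P/∂y = 60x^2.

D is the region x^2 + y^2 ≤ 25. Evaluating the double integral:

In polar coordinates (x = r cos θ, y = r sin θ, dA = r dr dθ) the integrand becomes 60r^2cos(θ)^2, so

    ∬_D (60x^2) dA = ∫_0^{2π} ∫_0^{5} (60r^2cos(θ)^2) · r dr dθ.

Inner (r from 0 to 5): 9375cos(θ)^2.
Outer (θ from 0 to 2π): 9375π.

Therefore ∮_C P dx + Q dy = 9375π.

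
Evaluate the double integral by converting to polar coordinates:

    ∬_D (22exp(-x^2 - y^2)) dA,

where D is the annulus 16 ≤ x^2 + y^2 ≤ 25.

The region D is 4 ≤ r ≤ 5, 0 ≤ θ ≤ 2π in polar coordinates, where x = r cos(θ), y = r sin(θ), and dA = r dr dθ.

Under the substitution, the integrand becomes 22exp(-r^2), so

    ∬_D (22exp(-x^2 - y^2)) dA = ∫_{0}^{2π} ∫_{4}^{5} (22exp(-r^2)) · r dr dθ.

Inner integral (in r): ∫_{4}^{5} (22exp(-r^2)) · r dr = -(11 - 11exp(9))exp(-25).

Outer integral (in θ): ∫_{0}^{2π} (-(11 - 11exp(9))exp(-25)) dθ = -22π (1 - exp(9))exp(-25).

Therefore ∬_D (22exp(-x^2 - y^2)) dA = -22π (1 - exp(9))exp(-25).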